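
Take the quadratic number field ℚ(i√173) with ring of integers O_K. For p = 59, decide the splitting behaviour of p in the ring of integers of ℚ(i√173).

split

Since -173 ≢ 1 mod 4, the ring of integers is ℤ[√-173] with discriminant 4·(-173) = -692.
Since gcd(59, -692) = 1 the prime 59 does not ramify.
Legendre symbol by Euler's criterion: (-173/59) ≡ (-173)^29 ≡ 1 (mod 59), i.e. (-173/59) = 1.
Legendre symbol 1 ⇒ 59 is split.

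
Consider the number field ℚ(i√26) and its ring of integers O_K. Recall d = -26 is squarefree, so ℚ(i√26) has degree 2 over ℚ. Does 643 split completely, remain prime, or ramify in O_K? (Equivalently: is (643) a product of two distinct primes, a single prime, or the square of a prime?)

inert — (643) stays prime in O_K

-26 mod 4 = 2, hence disc K = 4·(-26) = -104 and O_K = ℤ[√-26].
Since gcd(643, -104) = 1 the prime 643 does not ramify.
Compute (-26/643) via Euler: 617^((643-1)/2) mod 643 = 642, so (-26/643) = -1.
Legendre symbol -1 ⇒ 643 is inert.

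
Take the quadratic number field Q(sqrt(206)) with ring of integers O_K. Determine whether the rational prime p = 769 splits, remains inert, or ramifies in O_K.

206 mod 4 = 2, hence disc K = 4·206 = 824 and O_K = ℤ[√206].
Since gcd(769, 824) = 1 the prime 769 does not ramify.
(206/769) = 206^384 mod 769 = 768, giving Legendre symbol -1.
d is a non-residue mod p, hence 769 remains inert in O_K.

inert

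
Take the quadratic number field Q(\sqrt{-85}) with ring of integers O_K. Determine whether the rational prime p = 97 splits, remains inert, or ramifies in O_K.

split

d = -85 ≡ 3 (mod 4), so O_K = ℤ[√-85] and disc(K) = 4d = -340.
97 ∤ -340, so 97 is unramified.
Compute (-85/97) via Euler: 12^((97-1)/2) mod 97 = 1, so (-85/97) = 1.
(-85/97) = 1, so 97 splits.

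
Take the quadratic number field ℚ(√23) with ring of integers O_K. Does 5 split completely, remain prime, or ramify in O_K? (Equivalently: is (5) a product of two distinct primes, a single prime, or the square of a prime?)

d = 23 ≡ 3 (mod 4), so O_K = ℤ[√23] and disc(K) = 4d = 92.
disc(K) = 92 is not divisible by 5; 5 is unramified.
Compute (23/5) via Euler: 3^((5-1)/2) mod 5 = 4, so (23/5) = -1.
Legendre symbol -1 ⇒ 5 is inert.

5 remains inert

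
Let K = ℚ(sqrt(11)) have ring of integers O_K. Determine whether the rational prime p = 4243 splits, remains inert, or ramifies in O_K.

split — (4243) = 𝔭₁𝔭₂ with 𝔭₁ ≠ 𝔭₂

d = 11 ≡ 3 (mod 4), so O_K = ℤ[√11] and disc(K) = 4d = 44.
4243 ∤ 44, so 4243 is unramified.
(11/4243) = 11^2121 mod 4243 = 1, giving Legendre symbol 1.
Legendre symbol 1 ⇒ 4243 is split.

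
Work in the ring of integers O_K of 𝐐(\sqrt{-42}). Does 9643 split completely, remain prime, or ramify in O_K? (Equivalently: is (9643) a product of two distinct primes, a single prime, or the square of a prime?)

d = -42 ≡ 2 (mod 4), so O_K = ℤ[√-42] and disc(K) = 4d = -168.
disc(K) = -168 is not divisible by 9643; 9643 is unramified.
Euler's criterion: (-42)^4821 mod 9643 = 1. Thus (-42|9643) = 1.
(-42/9643) = 1, so 9643 splits.

p splits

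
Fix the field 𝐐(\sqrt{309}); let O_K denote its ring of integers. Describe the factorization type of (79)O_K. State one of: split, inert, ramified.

79 splits in O_K

Since 309 ≡ 1 mod 4, the ring of integers is ℤ[(1+√309)/2] with discriminant 309.
79 ∤ 309, so 79 is unramified.
Euler's criterion: 309^39 mod 79 = 1. Thus (309|79) = 1.
(309/79) = 1, so 79 splits.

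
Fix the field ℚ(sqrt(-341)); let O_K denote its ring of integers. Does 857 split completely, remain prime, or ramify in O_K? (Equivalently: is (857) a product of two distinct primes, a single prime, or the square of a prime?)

inert

Since -341 ≢ 1 mod 4, the ring of integers is ℤ[√-341] with discriminant 4·(-341) = -1364.
857 ∤ -1364, so 857 is unramified.
(-341/857) = 516^428 mod 857 = 856, giving Legendre symbol -1.
d is a non-residue mod p, hence 857 remains inert in O_K.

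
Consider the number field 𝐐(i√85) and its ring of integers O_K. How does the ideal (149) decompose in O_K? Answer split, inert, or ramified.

d = -85 ≡ 3 (mod 4), so O_K = ℤ[√-85] and disc(K) = 4d = -340.
Since gcd(149, -340) = 1 the prime 149 does not ramify.
Compute (-85/149) via Euler: 64^((149-1)/2) mod 149 = 1, so (-85/149) = 1.
d is a quadratic residue mod p, hence 149 splits in O_K.

p splits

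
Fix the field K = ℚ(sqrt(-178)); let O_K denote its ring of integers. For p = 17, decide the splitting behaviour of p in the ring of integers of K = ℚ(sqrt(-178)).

Since -178 ≢ 1 mod 4, the ring of integers is ℤ[√-178] with discriminant 4·(-178) = -712.
disc(K) = -712 is not divisible by 17; 17 is unramified.
Euler's criterion: (-178)^8 mod 17 = 1. Thus (-178|17) = 1.
(-178/17) = 1, so 17 splits.

splits completely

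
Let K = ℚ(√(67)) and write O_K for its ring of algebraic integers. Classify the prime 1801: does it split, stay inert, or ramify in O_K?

splits completely

Since 67 ≢ 1 mod 4, the ring of integers is ℤ[√67] with discriminant 4·67 = 268.
1801 ∤ 268, so 1801 is unramified.
Legendre symbol by Euler's criterion: (67/1801) ≡ 67^900 ≡ 1 (mod 1801), i.e. (67/1801) = 1.
Legendre symbol 1 ⇒ 1801 is split.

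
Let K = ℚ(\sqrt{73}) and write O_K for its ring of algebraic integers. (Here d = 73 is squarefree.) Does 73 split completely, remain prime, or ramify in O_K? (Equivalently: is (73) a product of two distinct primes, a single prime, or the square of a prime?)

d = 73 ≡ 1 (mod 4), so O_K = ℤ[(1+√73)/2] and disc(K) = d = 73.
Ramification test: 73 | 73. The prime 73 ramifies in K.

p ramifies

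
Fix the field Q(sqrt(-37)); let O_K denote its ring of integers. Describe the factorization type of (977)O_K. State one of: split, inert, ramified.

977 remains inert

d = -37 ≡ 3 (mod 4), so O_K = ℤ[√-37] and disc(K) = 4d = -148.
Since gcd(977, -148) = 1 the prime 977 does not ramify.
Compute (-37/977) via Euler: 940^((977-1)/2) mod 977 = 976, so (-37/977) = -1.
Legendre symbol -1 ⇒ 977 is inert.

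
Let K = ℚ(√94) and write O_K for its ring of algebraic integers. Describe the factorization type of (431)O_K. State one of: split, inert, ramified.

94 mod 4 = 2, hence disc K = 4·94 = 376 and O_K = ℤ[√94].
disc(K) = 376 is not divisible by 431; 431 is unramified.
Compute (94/431) via Euler: 94^((431-1)/2) mod 431 = 430, so (94/431) = -1.
(94/431) = -1, so 431 is inert.

remains prime (inert)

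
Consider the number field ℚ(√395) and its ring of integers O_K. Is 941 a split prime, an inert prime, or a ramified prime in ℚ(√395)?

splits completely

395 mod 4 = 3, hence disc K = 4·395 = 1580 and O_K = ℤ[√395].
941 ∤ 1580, so 941 is unramified.
Legendre symbol by Euler's criterion: (395/941) ≡ 395^470 ≡ 1 (mod 941), i.e. (395/941) = 1.
(395/941) = 1, so 941 splits.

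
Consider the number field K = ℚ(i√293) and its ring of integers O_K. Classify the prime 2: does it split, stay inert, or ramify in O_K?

ramified — (2) = 𝔭²

d = -293 ≡ 3 (mod 4), so O_K = ℤ[√-293] and disc(K) = 4d = -1172.
disc(K) = -1172 = 2·(-586), so p = 2 is ramified.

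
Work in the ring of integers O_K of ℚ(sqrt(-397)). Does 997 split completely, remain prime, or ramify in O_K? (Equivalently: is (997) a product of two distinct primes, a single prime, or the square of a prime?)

997 remains inert

-397 mod 4 = 3, hence disc K = 4·(-397) = -1588 and O_K = ℤ[√-397].
997 ∤ -1588, so 997 is unramified.
(-397/997) = 600^498 mod 997 = 996, giving Legendre symbol -1.
d is a non-residue mod p, hence 997 remains inert in O_K.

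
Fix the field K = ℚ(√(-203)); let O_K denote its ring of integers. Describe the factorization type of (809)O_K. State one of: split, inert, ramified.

d = -203 ≡ 1 (mod 4), so O_K = ℤ[(1+√-203)/2] and disc(K) = d = -203.
disc(K) = -203 is not divisible by 809; 809 is unramified.
Legendre symbol by Euler's criterion: (-203/809) ≡ (-203)^404 ≡ 808 (mod 809), i.e. (-203/809) = -1.
Legendre symbol -1 ⇒ 809 is inert.

p is inert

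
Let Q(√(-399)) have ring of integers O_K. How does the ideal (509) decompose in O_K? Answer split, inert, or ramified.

-399 mod 4 = 1, hence disc K = -399 and O_K = ℤ[(1+√-399)/2].
Since gcd(509, -399) = 1 the prime 509 does not ramify.
Compute (-399/509) via Euler: 110^((509-1)/2) mod 509 = 508, so (-399/509) = -1.
d is a non-residue mod p, hence 509 remains inert in O_K.

inert — (509) stays prime in O_K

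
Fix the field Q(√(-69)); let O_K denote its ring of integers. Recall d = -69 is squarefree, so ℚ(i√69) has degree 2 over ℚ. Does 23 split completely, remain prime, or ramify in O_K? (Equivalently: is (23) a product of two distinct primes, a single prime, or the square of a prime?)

ramified — (23) = 𝔭²

Since -69 ≢ 1 mod 4, the ring of integers is ℤ[√-69] with discriminant 4·(-69) = -276.
disc(K) = -276 = 23·(-12), so p = 23 is ramified.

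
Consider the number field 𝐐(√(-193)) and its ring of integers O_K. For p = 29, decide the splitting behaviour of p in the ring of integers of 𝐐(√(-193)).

d = -193 ≡ 3 (mod 4), so O_K = ℤ[√-193] and disc(K) = 4d = -772.
Since gcd(29, -772) = 1 the prime 29 does not ramify.
(-193/29) = 10^14 mod 29 = 28, giving Legendre symbol -1.
d is a non-residue mod p, hence 29 remains inert in O_K.

remains prime (inert)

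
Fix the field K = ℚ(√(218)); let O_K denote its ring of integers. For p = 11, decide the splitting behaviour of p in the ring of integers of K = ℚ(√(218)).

d = 218 ≡ 2 (mod 4), so O_K = ℤ[√218] and disc(K) = 4d = 872.
11 ∤ 872, so 11 is unramified.
Legendre symbol by Euler's criterion: (218/11) ≡ 218^5 ≡ 1 (mod 11), i.e. (218/11) = 1.
(218/11) = 1, so 11 splits.

splits completely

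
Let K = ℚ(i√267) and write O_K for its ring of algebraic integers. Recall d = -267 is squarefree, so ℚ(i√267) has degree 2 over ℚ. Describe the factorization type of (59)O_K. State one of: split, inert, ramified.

p splits

Since -267 ≡ 1 mod 4, the ring of integers is ℤ[(1+√-267)/2] with discriminant -267.
Since gcd(59, -267) = 1 the prime 59 does not ramify.
(-267/59) = 28^29 mod 59 = 1, giving Legendre symbol 1.
Legendre symbol 1 ⇒ 59 is split.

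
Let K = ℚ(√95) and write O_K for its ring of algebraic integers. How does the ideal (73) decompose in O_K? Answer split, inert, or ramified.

remains prime (inert)

95 mod 4 = 3, hence disc K = 4·95 = 380 and O_K = ℤ[√95].
Since gcd(73, 380) = 1 the prime 73 does not ramify.
Compute (95/73) via Euler: 22^((73-1)/2) mod 73 = 72, so (95/73) = -1.
Legendre symbol -1 ⇒ 73 is inert.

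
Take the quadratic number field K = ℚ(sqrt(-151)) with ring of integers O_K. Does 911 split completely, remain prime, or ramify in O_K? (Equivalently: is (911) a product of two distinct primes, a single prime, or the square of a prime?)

d = -151 ≡ 1 (mod 4), so O_K = ℤ[(1+√-151)/2] and disc(K) = d = -151.
Since gcd(911, -151) = 1 the prime 911 does not ramify.
(-151/911) = 760^455 mod 911 = 1, giving Legendre symbol 1.
(-151/911) = 1, so 911 splits.

split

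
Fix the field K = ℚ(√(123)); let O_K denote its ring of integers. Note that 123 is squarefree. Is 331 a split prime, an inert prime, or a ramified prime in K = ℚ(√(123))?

331 splits in O_K

d = 123 ≡ 3 (mod 4), so O_K = ℤ[√123] and disc(K) = 4d = 492.
disc(K) = 492 is not divisible by 331; 331 is unramified.
Legendre symbol by Euler's criterion: (123/331) ≡ 123^165 ≡ 1 (mod 331), i.e. (123/331) = 1.
(123/331) = 1, so 331 splits.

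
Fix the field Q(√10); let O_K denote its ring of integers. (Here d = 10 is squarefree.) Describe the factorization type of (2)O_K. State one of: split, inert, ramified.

Since 10 ≢ 1 mod 4, the ring of integers is ℤ[√10] with discriminant 4·10 = 40.
disc(K) = 40 = 2·20, so p = 2 is ramified.

p ramifies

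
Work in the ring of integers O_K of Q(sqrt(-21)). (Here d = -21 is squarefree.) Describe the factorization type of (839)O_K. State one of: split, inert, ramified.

p is inert

d = -21 ≡ 3 (mod 4), so O_K = ℤ[√-21] and disc(K) = 4d = -84.
839 ∤ -84, so 839 is unramified.
Euler's criterion: (-21)^419 mod 839 = 838. Thus (-21|839) = -1.
Legendre symbol -1 ⇒ 839 is inert.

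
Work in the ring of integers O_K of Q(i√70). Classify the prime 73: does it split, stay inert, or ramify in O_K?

d = -70 ≡ 2 (mod 4), so O_K = ℤ[√-70] and disc(K) = 4d = -280.
73 ∤ -280, so 73 is unramified.
Euler's criterion: (-70)^36 mod 73 = 1. Thus (-70|73) = 1.
Legendre symbol 1 ⇒ 73 is split.

split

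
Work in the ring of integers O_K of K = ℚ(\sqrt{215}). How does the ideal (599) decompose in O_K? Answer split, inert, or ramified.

215 mod 4 = 3, hence disc K = 4·215 = 860 and O_K = ℤ[√215].
599 ∤ 860, so 599 is unramified.
Euler's criterion: 215^299 mod 599 = 598. Thus (215|599) = -1.
(215/599) = -1, so 599 is inert.

inert — (599) stays prime in O_K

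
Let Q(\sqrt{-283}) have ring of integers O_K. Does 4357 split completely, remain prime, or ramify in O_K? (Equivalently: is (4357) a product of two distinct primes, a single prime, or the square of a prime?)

d = -283 ≡ 1 (mod 4), so O_K = ℤ[(1+√-283)/2] and disc(K) = d = -283.
4357 ∤ -283, so 4357 is unramified.
Compute (-283/4357) via Euler: 4074^((4357-1)/2) mod 4357 = 1, so (-283/4357) = 1.
d is a quadratic residue mod p, hence 4357 splits in O_K.

splits completely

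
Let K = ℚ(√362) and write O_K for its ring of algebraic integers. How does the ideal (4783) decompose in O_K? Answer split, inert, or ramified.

d = 362 ≡ 2 (mod 4), so O_K = ℤ[√362] and disc(K) = 4d = 1448.
4783 ∤ 1448, so 4783 is unramified.
Legendre symbol by Euler's criterion: (362/4783) ≡ 362^2391 ≡ 4782 (mod 4783), i.e. (362/4783) = -1.
d is a non-residue mod p, hence 4783 remains inert in O_K.

inert — (4783) stays prime in O_K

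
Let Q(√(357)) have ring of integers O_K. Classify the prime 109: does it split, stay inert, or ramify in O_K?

109 remains inert

Since 357 ≡ 1 mod 4, the ring of integers is ℤ[(1+√357)/2] with discriminant 357.
109 ∤ 357, so 109 is unramified.
(357/109) = 30^54 mod 109 = 108, giving Legendre symbol -1.
Legendre symbol -1 ⇒ 109 is inert.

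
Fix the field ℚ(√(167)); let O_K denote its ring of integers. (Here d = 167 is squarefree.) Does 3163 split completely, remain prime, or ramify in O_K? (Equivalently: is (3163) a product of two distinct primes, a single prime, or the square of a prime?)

167 mod 4 = 3, hence disc K = 4·167 = 668 and O_K = ℤ[√167].
3163 ∤ 668, so 3163 is unramified.
Compute (167/3163) via Euler: 167^((3163-1)/2) mod 3163 = 3162, so (167/3163) = -1.
Legendre symbol -1 ⇒ 3163 is inert.

inert — (3163) stays prime in O_K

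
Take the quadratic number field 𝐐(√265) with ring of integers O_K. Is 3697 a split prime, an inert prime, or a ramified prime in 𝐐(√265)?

265 mod 4 = 1, hence disc K = 265 and O_K = ℤ[(1+√265)/2].
disc(K) = 265 is not divisible by 3697; 3697 is unramified.
(265/3697) = 265^1848 mod 3697 = 3696, giving Legendre symbol -1.
Legendre symbol -1 ⇒ 3697 is inert.

inert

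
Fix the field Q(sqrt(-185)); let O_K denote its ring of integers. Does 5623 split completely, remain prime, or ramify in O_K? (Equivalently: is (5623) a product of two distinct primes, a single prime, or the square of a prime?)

p splits

-185 mod 4 = 3, hence disc K = 4·(-185) = -740 and O_K = ℤ[√-185].
disc(K) = -740 is not divisible by 5623; 5623 is unramified.
Compute (-185/5623) via Euler: 5438^((5623-1)/2) mod 5623 = 1, so (-185/5623) = 1.
(-185/5623) = 1, so 5623 splits.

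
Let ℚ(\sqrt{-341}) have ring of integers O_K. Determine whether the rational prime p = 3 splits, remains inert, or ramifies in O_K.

d = -341 ≡ 3 (mod 4), so O_K = ℤ[√-341] and disc(K) = 4d = -1364.
Since gcd(3, -1364) = 1 the prime 3 does not ramify.
(-341/3) = 1^1 mod 3 = 1, giving Legendre symbol 1.
Legendre symbol 1 ⇒ 3 is split.

3 splits in O_K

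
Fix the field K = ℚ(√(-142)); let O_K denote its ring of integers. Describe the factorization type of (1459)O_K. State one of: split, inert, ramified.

p splits

Since -142 ≢ 1 mod 4, the ring of integers is ℤ[√-142] with discriminant 4·(-142) = -568.
1459 ∤ -568, so 1459 is unramified.
Compute (-142/1459) via Euler: 1317^((1459-1)/2) mod 1459 = 1, so (-142/1459) = 1.
d is a quadratic residue mod p, hence 1459 splits in O_K.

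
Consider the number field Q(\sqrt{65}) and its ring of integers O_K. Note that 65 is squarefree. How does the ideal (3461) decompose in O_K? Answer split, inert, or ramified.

65 mod 4 = 1, hence disc K = 65 and O_K = ℤ[(1+√65)/2].
disc(K) = 65 is not divisible by 3461; 3461 is unramified.
Legendre symbol by Euler's criterion: (65/3461) ≡ 65^1730 ≡ 1 (mod 3461), i.e. (65/3461) = 1.
(65/3461) = 1, so 3461 splits.

splits completely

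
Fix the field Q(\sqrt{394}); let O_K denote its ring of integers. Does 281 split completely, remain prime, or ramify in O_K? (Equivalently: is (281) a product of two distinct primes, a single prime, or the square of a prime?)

inert

d = 394 ≡ 2 (mod 4), so O_K = ℤ[√394] and disc(K) = 4d = 1576.
281 ∤ 1576, so 281 is unramified.
(394/281) = 113^140 mod 281 = 280, giving Legendre symbol -1.
d is a non-residue mod p, hence 281 remains inert in O_K.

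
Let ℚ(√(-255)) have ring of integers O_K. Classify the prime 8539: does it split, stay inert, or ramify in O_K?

p is inert

Since -255 ≡ 1 mod 4, the ring of integers is ℤ[(1+√-255)/2] with discriminant -255.
disc(K) = -255 is not divisible by 8539; 8539 is unramified.
Euler's criterion: (-255)^4269 mod 8539 = 8538. Thus (-255|8539) = -1.
(-255/8539) = -1, so 8539 is inert.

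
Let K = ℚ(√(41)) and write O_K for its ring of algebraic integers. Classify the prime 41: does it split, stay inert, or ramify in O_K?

ramified — (41) = 𝔭²

41 mod 4 = 1, hence disc K = 41 and O_K = ℤ[(1+√41)/2].
41 divides disc(K) = 41, so 41 ramifies.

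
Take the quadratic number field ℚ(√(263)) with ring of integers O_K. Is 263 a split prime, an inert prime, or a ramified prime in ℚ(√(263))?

263 mod 4 = 3, hence disc K = 4·263 = 1052 and O_K = ℤ[√263].
Ramification test: 263 | 1052. The prime 263 ramifies in K.

263 is ramified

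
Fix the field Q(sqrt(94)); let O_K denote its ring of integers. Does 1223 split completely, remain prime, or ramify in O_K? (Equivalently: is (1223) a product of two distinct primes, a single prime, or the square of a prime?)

94 mod 4 = 2, hence disc K = 4·94 = 376 and O_K = ℤ[√94].
1223 ∤ 376, so 1223 is unramified.
Legendre symbol by Euler's criterion: (94/1223) ≡ 94^611 ≡ 1222 (mod 1223), i.e. (94/1223) = -1.
Legendre symbol -1 ⇒ 1223 is inert.

remains prime (inert)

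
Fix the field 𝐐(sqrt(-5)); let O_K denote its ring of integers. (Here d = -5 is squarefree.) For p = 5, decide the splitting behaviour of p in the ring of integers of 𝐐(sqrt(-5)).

ramified

d = -5 ≡ 3 (mod 4), so O_K = ℤ[√-5] and disc(K) = 4d = -20.
disc(K) = -20 = 5·(-4), so p = 5 is ramified.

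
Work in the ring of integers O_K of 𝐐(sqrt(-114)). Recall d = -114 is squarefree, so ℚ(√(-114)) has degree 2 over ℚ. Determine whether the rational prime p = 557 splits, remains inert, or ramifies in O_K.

Since -114 ≢ 1 mod 4, the ring of integers is ℤ[√-114] with discriminant 4·(-114) = -456.
557 ∤ -456, so 557 is unramified.
Euler's criterion: (-114)^278 mod 557 = 1. Thus (-114|557) = 1.
(-114/557) = 1, so 557 splits.

split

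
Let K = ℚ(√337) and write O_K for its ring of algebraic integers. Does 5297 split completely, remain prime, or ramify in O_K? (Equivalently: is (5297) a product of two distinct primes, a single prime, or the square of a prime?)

337 mod 4 = 1, hence disc K = 337 and O_K = ℤ[(1+√337)/2].
5297 ∤ 337, so 5297 is unramified.
(337/5297) = 337^2648 mod 5297 = 1, giving Legendre symbol 1.
Legendre symbol 1 ⇒ 5297 is split.

split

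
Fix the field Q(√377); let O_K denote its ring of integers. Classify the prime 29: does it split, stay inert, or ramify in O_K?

Since 377 ≡ 1 mod 4, the ring of integers is ℤ[(1+√377)/2] with discriminant 377.
Ramification test: 29 | 377. The prime 29 ramifies in K.

ramified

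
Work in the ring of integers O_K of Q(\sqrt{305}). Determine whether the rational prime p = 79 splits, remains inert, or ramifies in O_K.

p is inert

d = 305 ≡ 1 (mod 4), so O_K = ℤ[(1+√305)/2] and disc(K) = d = 305.
disc(K) = 305 is not divisible by 79; 79 is unramified.
Compute (305/79) via Euler: 68^((79-1)/2) mod 79 = 78, so (305/79) = -1.
(305/79) = -1, so 79 is inert.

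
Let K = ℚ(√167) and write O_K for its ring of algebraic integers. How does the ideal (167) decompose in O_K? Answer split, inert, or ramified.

p ramifies

d = 167 ≡ 3 (mod 4), so O_K = ℤ[√167] and disc(K) = 4d = 668.
167 divides disc(K) = 668, so 167 ramifies.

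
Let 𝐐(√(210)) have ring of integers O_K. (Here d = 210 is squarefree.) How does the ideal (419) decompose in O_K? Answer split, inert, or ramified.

d = 210 ≡ 2 (mod 4), so O_K = ℤ[√210] and disc(K) = 4d = 840.
419 ∤ 840, so 419 is unramified.
Legendre symbol by Euler's criterion: (210/419) ≡ 210^209 ≡ 418 (mod 419), i.e. (210/419) = -1.
d is a non-residue mod p, hence 419 remains inert in O_K.

inert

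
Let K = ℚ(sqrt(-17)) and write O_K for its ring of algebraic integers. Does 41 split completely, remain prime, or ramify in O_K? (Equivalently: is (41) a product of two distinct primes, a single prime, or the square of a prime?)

d = -17 ≡ 3 (mod 4), so O_K = ℤ[√-17] and disc(K) = 4d = -68.
Since gcd(41, -68) = 1 the prime 41 does not ramify.
Legendre symbol by Euler's criterion: (-17/41) ≡ (-17)^20 ≡ 40 (mod 41), i.e. (-17/41) = -1.
d is a non-residue mod p, hence 41 remains inert in O_K.

inert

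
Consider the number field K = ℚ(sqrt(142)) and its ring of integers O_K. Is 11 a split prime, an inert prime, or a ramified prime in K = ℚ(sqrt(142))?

Since 142 ≢ 1 mod 4, the ring of integers is ℤ[√142] with discriminant 4·142 = 568.
Since gcd(11, 568) = 1 the prime 11 does not ramify.
Euler's criterion: 142^5 mod 11 = 10. Thus (142|11) = -1.
(142/11) = -1, so 11 is inert.

remains prime (inert)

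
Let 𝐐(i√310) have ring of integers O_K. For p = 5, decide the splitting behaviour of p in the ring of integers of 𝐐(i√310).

-310 mod 4 = 2, hence disc K = 4·(-310) = -1240 and O_K = ℤ[√-310].
disc(K) = -1240 = 5·(-248), so p = 5 is ramified.

ramified — (5) = 𝔭²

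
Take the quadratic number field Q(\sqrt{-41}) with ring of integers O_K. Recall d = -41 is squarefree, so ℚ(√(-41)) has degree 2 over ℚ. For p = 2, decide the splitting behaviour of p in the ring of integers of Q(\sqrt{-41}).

-41 mod 4 = 3, hence disc K = 4·(-41) = -164 and O_K = ℤ[√-41].
disc(K) = -164 = 2·(-82), so p = 2 is ramified.

2 is ramified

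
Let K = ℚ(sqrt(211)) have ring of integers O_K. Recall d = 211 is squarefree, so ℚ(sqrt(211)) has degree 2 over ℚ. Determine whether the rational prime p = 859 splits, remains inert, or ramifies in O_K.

p splits

d = 211 ≡ 3 (mod 4), so O_K = ℤ[√211] and disc(K) = 4d = 844.
disc(K) = 844 is not divisible by 859; 859 is unramified.
Euler's criterion: 211^429 mod 859 = 1. Thus (211|859) = 1.
(211/859) = 1, so 859 splits.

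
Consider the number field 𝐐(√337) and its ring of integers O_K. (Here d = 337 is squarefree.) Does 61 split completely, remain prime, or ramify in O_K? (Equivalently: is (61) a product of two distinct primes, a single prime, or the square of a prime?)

337 mod 4 = 1, hence disc K = 337 and O_K = ℤ[(1+√337)/2].
Since gcd(61, 337) = 1 the prime 61 does not ramify.
Euler's criterion: 337^30 mod 61 = 60. Thus (337|61) = -1.
Legendre symbol -1 ⇒ 61 is inert.

61 remains inert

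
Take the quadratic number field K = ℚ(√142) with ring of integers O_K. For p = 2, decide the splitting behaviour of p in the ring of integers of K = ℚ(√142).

ramified — (2) = 𝔭²

142 mod 4 = 2, hence disc K = 4·142 = 568 and O_K = ℤ[√142].
Ramification test: 2 | 568. The prime 2 ramifies in K.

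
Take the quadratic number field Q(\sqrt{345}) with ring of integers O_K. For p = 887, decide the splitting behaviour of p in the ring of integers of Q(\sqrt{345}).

p splits

345 mod 4 = 1, hence disc K = 345 and O_K = ℤ[(1+√345)/2].
Since gcd(887, 345) = 1 the prime 887 does not ramify.
(345/887) = 345^443 mod 887 = 1, giving Legendre symbol 1.
Legendre symbol 1 ⇒ 887 is split.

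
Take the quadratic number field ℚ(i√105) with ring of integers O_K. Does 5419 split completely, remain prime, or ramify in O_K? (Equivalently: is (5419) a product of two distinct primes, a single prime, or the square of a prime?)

inert

d = -105 ≡ 3 (mod 4), so O_K = ℤ[√-105] and disc(K) = 4d = -420.
Since gcd(5419, -420) = 1 the prime 5419 does not ramify.
(-105/5419) = 5314^2709 mod 5419 = 5418, giving Legendre symbol -1.
d is a non-residue mod p, hence 5419 remains inert in O_K.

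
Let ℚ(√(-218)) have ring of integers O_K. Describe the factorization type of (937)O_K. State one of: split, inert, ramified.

d = -218 ≡ 2 (mod 4), so O_K = ℤ[√-218] and disc(K) = 4d = -872.
937 ∤ -872, so 937 is unramified.
Compute (-218/937) via Euler: 719^((937-1)/2) mod 937 = 936, so (-218/937) = -1.
d is a non-residue mod p, hence 937 remains inert in O_K.

remains prime (inert)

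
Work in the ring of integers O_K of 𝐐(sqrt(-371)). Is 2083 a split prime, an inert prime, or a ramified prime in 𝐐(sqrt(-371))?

split

Since -371 ≡ 1 mod 4, the ring of integers is ℤ[(1+√-371)/2] with discriminant -371.
disc(K) = -371 is not divisible by 2083; 2083 is unramified.
Compute (-371/2083) via Euler: 1712^((2083-1)/2) mod 2083 = 1, so (-371/2083) = 1.
Legendre symbol 1 ⇒ 2083 is split.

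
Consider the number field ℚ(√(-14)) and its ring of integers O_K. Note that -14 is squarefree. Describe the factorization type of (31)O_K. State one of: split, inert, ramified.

Since -14 ≢ 1 mod 4, the ring of integers is ℤ[√-14] with discriminant 4·(-14) = -56.
31 ∤ -56, so 31 is unramified.
Euler's criterion: (-14)^15 mod 31 = 30. Thus (-14|31) = -1.
Legendre symbol -1 ⇒ 31 is inert.

inert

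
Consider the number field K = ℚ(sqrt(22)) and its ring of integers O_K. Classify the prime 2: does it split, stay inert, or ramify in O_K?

22 mod 4 = 2, hence disc K = 4·22 = 88 and O_K = ℤ[√22].
disc(K) = 88 = 2·44, so p = 2 is ramified.

2 is ramified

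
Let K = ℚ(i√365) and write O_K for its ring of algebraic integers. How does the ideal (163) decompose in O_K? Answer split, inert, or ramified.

inert

-365 mod 4 = 3, hence disc K = 4·(-365) = -1460 and O_K = ℤ[√-365].
Since gcd(163, -1460) = 1 the prime 163 does not ramify.
Compute (-365/163) via Euler: 124^((163-1)/2) mod 163 = 162, so (-365/163) = -1.
(-365/163) = -1, so 163 is inert.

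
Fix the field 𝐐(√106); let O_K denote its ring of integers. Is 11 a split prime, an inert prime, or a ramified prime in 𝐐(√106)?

d = 106 ≡ 2 (mod 4), so O_K = ℤ[√106] and disc(K) = 4d = 424.
Since gcd(11, 424) = 1 the prime 11 does not ramify.
(106/11) = 7^5 mod 11 = 10, giving Legendre symbol -1.
(106/11) = -1, so 11 is inert.

remains prime (inert)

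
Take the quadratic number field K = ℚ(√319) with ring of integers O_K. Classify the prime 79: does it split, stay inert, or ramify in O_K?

p is inert

Since 319 ≢ 1 mod 4, the ring of integers is ℤ[√319] with discriminant 4·319 = 1276.
79 ∤ 1276, so 79 is unramified.
(319/79) = 3^39 mod 79 = 78, giving Legendre symbol -1.
(319/79) = -1, so 79 is inert.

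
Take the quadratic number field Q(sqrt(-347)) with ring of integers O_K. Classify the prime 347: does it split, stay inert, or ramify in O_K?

ramified — (347) = 𝔭²

-347 mod 4 = 1, hence disc K = -347 and O_K = ℤ[(1+√-347)/2].
disc(K) = -347 = 347·(-1), so p = 347 is ramified.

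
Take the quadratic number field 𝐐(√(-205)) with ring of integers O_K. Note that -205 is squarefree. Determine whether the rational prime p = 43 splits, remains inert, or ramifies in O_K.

Since -205 ≢ 1 mod 4, the ring of integers is ℤ[√-205] with discriminant 4·(-205) = -820.
Since gcd(43, -820) = 1 the prime 43 does not ramify.
Euler's criterion: (-205)^21 mod 43 = 1. Thus (-205|43) = 1.
Legendre symbol 1 ⇒ 43 is split.

split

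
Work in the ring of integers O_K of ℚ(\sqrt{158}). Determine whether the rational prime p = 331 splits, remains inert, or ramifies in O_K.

Since 158 ≢ 1 mod 4, the ring of integers is ℤ[√158] with discriminant 4·158 = 632.
331 ∤ 632, so 331 is unramified.
Legendre symbol by Euler's criterion: (158/331) ≡ 158^165 ≡ 330 (mod 331), i.e. (158/331) = -1.
(158/331) = -1, so 331 is inert.

inert — (331) stays prime in O_K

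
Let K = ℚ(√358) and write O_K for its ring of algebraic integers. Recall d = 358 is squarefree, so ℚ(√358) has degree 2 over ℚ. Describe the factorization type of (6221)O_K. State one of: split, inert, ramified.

remains prime (inert)

d = 358 ≡ 2 (mod 4), so O_K = ℤ[√358] and disc(K) = 4d = 1432.
6221 ∤ 1432, so 6221 is unramified.
(358/6221) = 358^3110 mod 6221 = 6220, giving Legendre symbol -1.
d is a non-residue mod p, hence 6221 remains inert in O_K.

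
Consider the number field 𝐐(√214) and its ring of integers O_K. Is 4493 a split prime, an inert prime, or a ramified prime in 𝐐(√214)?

214 mod 4 = 2, hence disc K = 4·214 = 856 and O_K = ℤ[√214].
disc(K) = 856 is not divisible by 4493; 4493 is unramified.
Euler's criterion: 214^2246 mod 4493 = 1. Thus (214|4493) = 1.
d is a quadratic residue mod p, hence 4493 splits in O_K.

p splits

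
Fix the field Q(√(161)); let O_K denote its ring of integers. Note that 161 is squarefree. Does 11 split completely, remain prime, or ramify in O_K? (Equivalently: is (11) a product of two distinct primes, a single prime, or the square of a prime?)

p is inert

d = 161 ≡ 1 (mod 4), so O_K = ℤ[(1+√161)/2] and disc(K) = d = 161.
11 ∤ 161, so 11 is unramified.
Euler's criterion: 161^5 mod 11 = 10. Thus (161|11) = -1.
d is a non-residue mod p, hence 11 remains inert in O_K.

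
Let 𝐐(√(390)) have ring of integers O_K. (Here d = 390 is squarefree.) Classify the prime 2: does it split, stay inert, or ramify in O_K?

d = 390 ≡ 2 (mod 4), so O_K = ℤ[√390] and disc(K) = 4d = 1560.
2 divides disc(K) = 1560, so 2 ramifies.

ramifies in O_K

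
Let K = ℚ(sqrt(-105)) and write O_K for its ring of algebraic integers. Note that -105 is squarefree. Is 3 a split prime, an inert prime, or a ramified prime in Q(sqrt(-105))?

-105 mod 4 = 3, hence disc K = 4·(-105) = -420 and O_K = ℤ[√-105].
3 divides disc(K) = -420, so 3 ramifies.

p ramifies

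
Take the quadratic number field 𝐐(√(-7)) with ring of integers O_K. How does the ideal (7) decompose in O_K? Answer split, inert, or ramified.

Since -7 ≡ 1 mod 4, the ring of integers is ℤ[(1+√-7)/2] with discriminant -7.
7 divides disc(K) = -7, so 7 ramifies.

7 is ramified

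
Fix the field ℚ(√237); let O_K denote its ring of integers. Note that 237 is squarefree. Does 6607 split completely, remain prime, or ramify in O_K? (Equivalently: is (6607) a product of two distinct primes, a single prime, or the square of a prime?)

6607 splits in O_K

d = 237 ≡ 1 (mod 4), so O_K = ℤ[(1+√237)/2] and disc(K) = d = 237.
disc(K) = 237 is not divisible by 6607; 6607 is unramified.
Compute (237/6607) via Euler: 237^((6607-1)/2) mod 6607 = 1, so (237/6607) = 1.
Legendre symbol 1 ⇒ 6607 is split.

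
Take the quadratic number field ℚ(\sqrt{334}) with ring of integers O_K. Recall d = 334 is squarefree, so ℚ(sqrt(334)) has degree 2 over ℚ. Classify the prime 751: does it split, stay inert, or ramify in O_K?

split

d = 334 ≡ 2 (mod 4), so O_K = ℤ[√334] and disc(K) = 4d = 1336.
disc(K) = 1336 is not divisible by 751; 751 is unramified.
Legendre symbol by Euler's criterion: (334/751) ≡ 334^375 ≡ 1 (mod 751), i.e. (334/751) = 1.
Legendre symbol 1 ⇒ 751 is split.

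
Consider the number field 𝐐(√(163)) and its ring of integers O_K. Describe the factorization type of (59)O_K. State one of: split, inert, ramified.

163 mod 4 = 3, hence disc K = 4·163 = 652 and O_K = ℤ[√163].
Since gcd(59, 652) = 1 the prime 59 does not ramify.
(163/59) = 45^29 mod 59 = 1, giving Legendre symbol 1.
d is a quadratic residue mod p, hence 59 splits in O_K.

split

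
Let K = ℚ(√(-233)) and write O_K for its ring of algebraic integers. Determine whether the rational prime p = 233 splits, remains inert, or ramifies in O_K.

ramified

-233 mod 4 = 3, hence disc K = 4·(-233) = -932 and O_K = ℤ[√-233].
233 divides disc(K) = -932, so 233 ramifies.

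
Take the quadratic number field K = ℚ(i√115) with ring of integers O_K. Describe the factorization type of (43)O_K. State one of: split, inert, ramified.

split — (43) = 𝔭₁𝔭₂ with 𝔭₁ ≠ 𝔭₂

-115 mod 4 = 1, hence disc K = -115 and O_K = ℤ[(1+√-115)/2].
Since gcd(43, -115) = 1 the prime 43 does not ramify.
Legendre symbol by Euler's criterion: (-115/43) ≡ (-115)^21 ≡ 1 (mod 43), i.e. (-115/43) = 1.
Legendre symbol 1 ⇒ 43 is split.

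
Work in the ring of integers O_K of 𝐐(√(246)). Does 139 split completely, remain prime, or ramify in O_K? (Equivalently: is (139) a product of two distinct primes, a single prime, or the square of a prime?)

246 mod 4 = 2, hence disc K = 4·246 = 984 and O_K = ℤ[√246].
Since gcd(139, 984) = 1 the prime 139 does not ramify.
Compute (246/139) via Euler: 107^((139-1)/2) mod 139 = 1, so (246/139) = 1.
Legendre symbol 1 ⇒ 139 is split.

split — (139) = 𝔭₁𝔭₂ with 𝔭₁ ≠ 𝔭₂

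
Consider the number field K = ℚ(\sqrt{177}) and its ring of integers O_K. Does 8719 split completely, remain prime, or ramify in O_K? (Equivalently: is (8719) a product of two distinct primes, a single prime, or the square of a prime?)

177 mod 4 = 1, hence disc K = 177 and O_K = ℤ[(1+√177)/2].
disc(K) = 177 is not divisible by 8719; 8719 is unramified.
Euler's criterion: 177^4359 mod 8719 = 1. Thus (177|8719) = 1.
(177/8719) = 1, so 8719 splits.

p splits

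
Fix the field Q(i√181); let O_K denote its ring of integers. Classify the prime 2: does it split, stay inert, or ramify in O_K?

Since -181 ≢ 1 mod 4, the ring of integers is ℤ[√-181] with discriminant 4·(-181) = -724.
Ramification test: 2 | -724. The prime 2 ramifies in K.

ramified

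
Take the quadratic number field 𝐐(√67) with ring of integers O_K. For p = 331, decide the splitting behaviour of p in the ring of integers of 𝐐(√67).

p splits

67 mod 4 = 3, hence disc K = 4·67 = 268 and O_K = ℤ[√67].
Since gcd(331, 268) = 1 the prime 331 does not ramify.
Euler's criterion: 67^165 mod 331 = 1. Thus (67|331) = 1.
Legendre symbol 1 ⇒ 331 is split.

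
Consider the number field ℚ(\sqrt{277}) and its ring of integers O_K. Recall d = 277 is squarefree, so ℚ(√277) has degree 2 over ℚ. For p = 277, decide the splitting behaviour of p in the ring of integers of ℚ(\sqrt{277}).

d = 277 ≡ 1 (mod 4), so O_K = ℤ[(1+√277)/2] and disc(K) = d = 277.
Ramification test: 277 | 277. The prime 277 ramifies in K.

ramified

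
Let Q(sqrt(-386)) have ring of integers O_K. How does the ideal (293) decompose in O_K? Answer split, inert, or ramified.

d = -386 ≡ 2 (mod 4), so O_K = ℤ[√-386] and disc(K) = 4d = -1544.
disc(K) = -1544 is not divisible by 293; 293 is unramified.
Legendre symbol by Euler's criterion: (-386/293) ≡ (-386)^146 ≡ 292 (mod 293), i.e. (-386/293) = -1.
d is a non-residue mod p, hence 293 remains inert in O_K.

remains prime (inert)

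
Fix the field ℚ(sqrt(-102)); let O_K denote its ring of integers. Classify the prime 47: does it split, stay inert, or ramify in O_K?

47 remains inert

-102 mod 4 = 2, hence disc K = 4·(-102) = -408 and O_K = ℤ[√-102].
Since gcd(47, -408) = 1 the prime 47 does not ramify.
Compute (-102/47) via Euler: 39^((47-1)/2) mod 47 = 46, so (-102/47) = -1.
(-102/47) = -1, so 47 is inert.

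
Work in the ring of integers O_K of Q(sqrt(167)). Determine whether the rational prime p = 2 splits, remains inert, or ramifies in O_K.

Since 167 ≢ 1 mod 4, the ring of integers is ℤ[√167] with discriminant 4·167 = 668.
2 divides disc(K) = 668, so 2 ramifies.

2 is ramified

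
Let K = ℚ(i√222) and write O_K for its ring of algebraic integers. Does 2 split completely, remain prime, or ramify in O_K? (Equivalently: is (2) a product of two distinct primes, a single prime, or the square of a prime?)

p ramifies

d = -222 ≡ 2 (mod 4), so O_K = ℤ[√-222] and disc(K) = 4d = -888.
2 divides disc(K) = -888, so 2 ramifies.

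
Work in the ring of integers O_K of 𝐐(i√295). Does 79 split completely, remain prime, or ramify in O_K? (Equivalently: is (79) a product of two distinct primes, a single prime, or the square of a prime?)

Since -295 ≡ 1 mod 4, the ring of integers is ℤ[(1+√-295)/2] with discriminant -295.
79 ∤ -295, so 79 is unramified.
(-295/79) = 21^39 mod 79 = 1, giving Legendre symbol 1.
Legendre symbol 1 ⇒ 79 is split.

p splits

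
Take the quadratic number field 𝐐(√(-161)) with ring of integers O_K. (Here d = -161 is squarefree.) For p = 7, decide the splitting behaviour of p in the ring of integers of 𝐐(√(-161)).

ramifies in O_K

Since -161 ≢ 1 mod 4, the ring of integers is ℤ[√-161] with discriminant 4·(-161) = -644.
disc(K) = -644 = 7·(-92), so p = 7 is ramified.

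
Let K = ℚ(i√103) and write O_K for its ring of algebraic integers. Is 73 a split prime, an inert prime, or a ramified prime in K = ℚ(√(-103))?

73 remains inert

Since -103 ≡ 1 mod 4, the ring of integers is ℤ[(1+√-103)/2] with discriminant -103.
Since gcd(73, -103) = 1 the prime 73 does not ramify.
Compute (-103/73) via Euler: 43^((73-1)/2) mod 73 = 72, so (-103/73) = -1.
d is a non-residue mod p, hence 73 remains inert in O_K.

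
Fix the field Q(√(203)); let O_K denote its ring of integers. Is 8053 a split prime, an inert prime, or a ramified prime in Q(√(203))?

Since 203 ≢ 1 mod 4, the ring of integers is ℤ[√203] with discriminant 4·203 = 812.
Since gcd(8053, 812) = 1 the prime 8053 does not ramify.
Euler's criterion: 203^4026 mod 8053 = 8052. Thus (203|8053) = -1.
(203/8053) = -1, so 8053 is inert.

inert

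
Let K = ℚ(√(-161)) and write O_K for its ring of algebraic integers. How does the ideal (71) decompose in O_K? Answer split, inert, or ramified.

inert — (71) stays prime in O_K

-161 mod 4 = 3, hence disc K = 4·(-161) = -644 and O_K = ℤ[√-161].
disc(K) = -644 is not divisible by 71; 71 is unramified.
Compute (-161/71) via Euler: 52^((71-1)/2) mod 71 = 70, so (-161/71) = -1.
d is a non-residue mod p, hence 71 remains inert in O_K.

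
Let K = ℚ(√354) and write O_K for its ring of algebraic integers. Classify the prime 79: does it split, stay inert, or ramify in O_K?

Since 354 ≢ 1 mod 4, the ring of integers is ℤ[√354] with discriminant 4·354 = 1416.
Since gcd(79, 1416) = 1 the prime 79 does not ramify.
(354/79) = 38^39 mod 79 = 1, giving Legendre symbol 1.
(354/79) = 1, so 79 splits.

79 splits in O_K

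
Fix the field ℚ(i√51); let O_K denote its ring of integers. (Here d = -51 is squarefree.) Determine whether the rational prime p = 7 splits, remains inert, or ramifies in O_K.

p is inert

-51 mod 4 = 1, hence disc K = -51 and O_K = ℤ[(1+√-51)/2].
disc(K) = -51 is not divisible by 7; 7 is unramified.
(-51/7) = 5^3 mod 7 = 6, giving Legendre symbol -1.
(-51/7) = -1, so 7 is inert.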